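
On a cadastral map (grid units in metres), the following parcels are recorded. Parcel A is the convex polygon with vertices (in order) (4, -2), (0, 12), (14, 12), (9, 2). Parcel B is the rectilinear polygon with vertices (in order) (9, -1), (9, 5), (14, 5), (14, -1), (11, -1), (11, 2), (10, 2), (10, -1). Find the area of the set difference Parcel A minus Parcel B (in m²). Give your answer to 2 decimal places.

|Parcel A| = 113, |Parcel A∩Parcel B| = 2.25.
|Parcel A ∖ Parcel B| = |Parcel A| − |Parcel A∩Parcel B| = 113 − 2.25 = 110.75.

110.75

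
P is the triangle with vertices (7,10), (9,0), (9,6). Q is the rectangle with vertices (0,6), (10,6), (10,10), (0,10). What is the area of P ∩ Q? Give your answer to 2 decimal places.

The intersection is the polygon with vertices (7,10), (9,6), (7.8,6).
By the shoelace formula its area is 2.40.

2.40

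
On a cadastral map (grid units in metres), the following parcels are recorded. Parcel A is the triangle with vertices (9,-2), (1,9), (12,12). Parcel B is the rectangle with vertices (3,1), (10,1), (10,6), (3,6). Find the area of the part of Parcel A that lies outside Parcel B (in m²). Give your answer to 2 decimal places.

|Parcel A| = 72.5, |Parcel A∩Parcel B| = 24.7024.
|Parcel A ∖ Parcel B| = |Parcel A| − |Parcel A∩Parcel B| = 72.5 − 24.7024 = 47.80.

47.80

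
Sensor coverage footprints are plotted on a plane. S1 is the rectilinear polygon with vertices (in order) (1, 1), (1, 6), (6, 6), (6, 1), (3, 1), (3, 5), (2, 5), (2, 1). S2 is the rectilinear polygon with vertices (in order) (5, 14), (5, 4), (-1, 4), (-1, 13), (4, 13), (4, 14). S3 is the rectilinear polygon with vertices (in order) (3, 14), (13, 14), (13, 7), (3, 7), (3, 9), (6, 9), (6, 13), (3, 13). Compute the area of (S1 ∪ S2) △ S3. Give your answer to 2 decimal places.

117.00

|S1 ∪ S2| = 69.
|(S1 ∪ S2) ∩ S3| = 5.
|(S1 ∪ S2) △ S3| = 69 + 58 − 10 = 117.00.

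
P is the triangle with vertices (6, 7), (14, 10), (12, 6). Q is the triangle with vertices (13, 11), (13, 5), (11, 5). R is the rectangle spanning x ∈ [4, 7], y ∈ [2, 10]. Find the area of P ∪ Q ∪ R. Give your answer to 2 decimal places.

39.96

By inclusion–exclusion:
Individual areas: |P| = 13, |Q| = 6, |R| = 24.
|P∩Q| = 2.7715.
|P∩R| = 0.2708.
|Q∩R| = 0.
|P∩Q∩R| = 0.
|P ∪ Q ∪ R| = 43 − 3.0423 + 0 = 39.96.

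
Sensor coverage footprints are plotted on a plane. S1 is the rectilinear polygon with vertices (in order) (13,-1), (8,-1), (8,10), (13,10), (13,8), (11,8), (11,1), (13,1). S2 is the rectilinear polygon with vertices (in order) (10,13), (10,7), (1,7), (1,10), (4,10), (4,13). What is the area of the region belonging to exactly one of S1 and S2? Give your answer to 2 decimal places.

74.00

|S1| = 41, |S2| = 45, |S1∩S2| = 6.
|S1 △ S2| = |S1| + |S2| − 2·|S1∩S2| = 41 + 45 − 12 = 74.00.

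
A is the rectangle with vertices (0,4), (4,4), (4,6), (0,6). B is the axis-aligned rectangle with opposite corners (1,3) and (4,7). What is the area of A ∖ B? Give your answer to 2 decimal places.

2.00

|A∩B|: x∈[1,4], y∈[4,6] → 3·2 = 6.
|A| = 8.
|A ∖ B| = |A| − |A∩B| = 8 − 6 = 2.00.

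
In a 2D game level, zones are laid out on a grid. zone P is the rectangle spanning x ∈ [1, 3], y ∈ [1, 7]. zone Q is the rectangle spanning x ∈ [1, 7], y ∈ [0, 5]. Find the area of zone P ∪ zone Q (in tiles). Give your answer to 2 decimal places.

By inclusion–exclusion:
Individual areas: |zone P| = 12, |zone Q| = 30.
|zone P∩zone Q|: x∈[1,3], y∈[1,5] → 2·4 = 8.
|zone P ∪ zone Q| = 42 − 8 = 34.00.

34.00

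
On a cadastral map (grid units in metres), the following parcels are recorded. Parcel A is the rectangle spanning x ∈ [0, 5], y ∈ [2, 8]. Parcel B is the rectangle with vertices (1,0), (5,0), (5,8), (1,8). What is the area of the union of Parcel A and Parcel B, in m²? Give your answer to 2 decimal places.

38.00

By inclusion–exclusion:
Individual areas: |Parcel A| = 30, |Parcel B| = 32.
|Parcel A∩Parcel B|: x∈[1,5], y∈[2,8] → 4·6 = 24.
|Parcel A ∪ Parcel B| = 62 − 24 = 38.00.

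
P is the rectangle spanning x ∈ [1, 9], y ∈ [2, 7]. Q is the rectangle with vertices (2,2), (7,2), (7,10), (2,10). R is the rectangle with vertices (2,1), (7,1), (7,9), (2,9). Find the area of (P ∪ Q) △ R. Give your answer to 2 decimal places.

25.00

|P ∪ Q| = 55.
|(P ∪ Q) ∩ R| = 35.
|(P ∪ Q) △ R| = 55 + 40 − 70 = 25.00.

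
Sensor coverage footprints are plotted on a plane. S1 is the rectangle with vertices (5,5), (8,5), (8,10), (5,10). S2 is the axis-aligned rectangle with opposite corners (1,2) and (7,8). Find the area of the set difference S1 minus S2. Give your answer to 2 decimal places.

|S1∩S2|: x∈[5,7], y∈[5,8] → 2·3 = 6.
|S1| = 15.
|S1 ∖ S2| = |S1| − |S1∩S2| = 15 − 6 = 9.00.

9.00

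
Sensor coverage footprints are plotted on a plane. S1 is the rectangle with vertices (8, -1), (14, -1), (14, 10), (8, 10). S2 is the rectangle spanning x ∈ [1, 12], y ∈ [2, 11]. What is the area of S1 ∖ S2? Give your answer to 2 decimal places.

|S1∩S2|: x∈[8,12], y∈[2,10] → 4·8 = 32.
|S1| = 66.
|S1 ∖ S2| = |S1| − |S1∩S2| = 66 − 32 = 34.00.

34.00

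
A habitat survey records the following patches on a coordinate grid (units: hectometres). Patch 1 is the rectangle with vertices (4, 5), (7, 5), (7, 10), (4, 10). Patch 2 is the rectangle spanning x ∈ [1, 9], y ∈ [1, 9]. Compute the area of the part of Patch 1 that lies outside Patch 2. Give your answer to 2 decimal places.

|Patch 1∩Patch 2|: x∈[4,7], y∈[5,9] → 3·4 = 12.
|Patch 1| = 15.
|Patch 1 ∖ Patch 2| = |Patch 1| − |Patch 1∩Patch 2| = 15 − 12 = 3.00.

3.00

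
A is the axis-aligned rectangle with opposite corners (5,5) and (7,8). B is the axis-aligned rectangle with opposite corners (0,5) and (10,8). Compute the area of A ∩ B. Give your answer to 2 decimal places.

6.00

|A∩B|: x∈[5,7], y∈[5,8] → 2·3 = 6.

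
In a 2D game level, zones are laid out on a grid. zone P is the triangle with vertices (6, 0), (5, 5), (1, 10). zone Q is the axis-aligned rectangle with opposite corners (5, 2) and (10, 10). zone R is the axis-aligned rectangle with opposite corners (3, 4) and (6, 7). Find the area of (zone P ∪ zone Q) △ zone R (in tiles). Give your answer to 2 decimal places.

|zone P ∪ zone Q| = 46.6.
|(zone P ∪ zone Q) ∩ zone R| = 6.4.
|(zone P ∪ zone Q) △ zone R| = 46.6 + 9 − 12.8 = 42.80.

42.80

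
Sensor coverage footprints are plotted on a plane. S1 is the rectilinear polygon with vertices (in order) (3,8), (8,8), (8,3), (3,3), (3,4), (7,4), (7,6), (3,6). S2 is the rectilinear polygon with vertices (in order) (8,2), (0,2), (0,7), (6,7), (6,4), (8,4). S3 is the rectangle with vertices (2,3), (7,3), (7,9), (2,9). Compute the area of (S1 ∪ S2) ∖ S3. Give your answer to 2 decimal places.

|S1 ∪ S2| = 43.
|(S1 ∪ S2) ∩ S3| = 22.
|(S1 ∪ S2) ∖ S3| = 43 − 22 = 21.00.

21.00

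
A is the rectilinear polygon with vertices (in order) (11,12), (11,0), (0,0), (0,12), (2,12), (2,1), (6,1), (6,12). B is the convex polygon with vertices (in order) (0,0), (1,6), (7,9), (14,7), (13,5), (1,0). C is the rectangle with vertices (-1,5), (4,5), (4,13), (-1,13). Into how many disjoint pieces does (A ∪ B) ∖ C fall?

(A ∪ B) ∖ C is a single connected region.

1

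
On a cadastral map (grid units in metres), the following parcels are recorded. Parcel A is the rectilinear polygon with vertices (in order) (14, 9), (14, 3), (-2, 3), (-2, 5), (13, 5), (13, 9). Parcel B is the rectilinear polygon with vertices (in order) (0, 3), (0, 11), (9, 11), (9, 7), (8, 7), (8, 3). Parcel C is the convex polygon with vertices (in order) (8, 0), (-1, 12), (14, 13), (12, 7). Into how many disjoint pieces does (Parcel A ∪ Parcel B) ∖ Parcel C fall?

(Parcel A ∪ Parcel B) ∖ Parcel C splits into 2 disjoint pieces (area 11.4286, area 26.0417).

2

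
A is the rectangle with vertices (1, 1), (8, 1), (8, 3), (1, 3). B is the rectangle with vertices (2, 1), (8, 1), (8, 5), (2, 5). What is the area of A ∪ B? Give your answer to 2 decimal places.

By inclusion–exclusion:
Individual areas: |A| = 14, |B| = 24.
|A∩B|: x∈[2,8], y∈[1,3] → 6·2 = 12.
|A ∪ B| = 38 − 12 = 26.00.

26.00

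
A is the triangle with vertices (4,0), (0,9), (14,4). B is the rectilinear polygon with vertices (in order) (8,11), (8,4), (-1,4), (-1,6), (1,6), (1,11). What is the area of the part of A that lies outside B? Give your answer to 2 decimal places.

|A| = 53, |A∩B| = 22.0694.
|A ∖ B| = |A| − |A∩B| = 53 − 22.0694 = 30.93.

30.93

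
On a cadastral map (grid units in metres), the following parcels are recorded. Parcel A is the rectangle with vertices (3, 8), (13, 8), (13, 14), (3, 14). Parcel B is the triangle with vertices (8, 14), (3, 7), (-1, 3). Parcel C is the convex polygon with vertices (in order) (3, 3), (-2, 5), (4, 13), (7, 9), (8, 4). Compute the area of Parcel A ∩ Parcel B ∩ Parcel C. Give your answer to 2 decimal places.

The intersection is the polygon with vertices (5.522,10.971), (5.683,10.756), (3.714,8), (3.091,8).
By the shoelace formula its area is 1.36.

1.36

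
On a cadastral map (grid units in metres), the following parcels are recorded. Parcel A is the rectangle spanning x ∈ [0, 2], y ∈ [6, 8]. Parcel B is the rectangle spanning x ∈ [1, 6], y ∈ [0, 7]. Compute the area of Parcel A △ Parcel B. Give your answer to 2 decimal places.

37.00

|Parcel A∩Parcel B|: x∈[1,2], y∈[6,7] → 1·1 = 1.
|Parcel A △ Parcel B| = |Parcel A| + |Parcel B| − 2·|Parcel A∩Parcel B| = 4 + 35 − 2 = 37.00.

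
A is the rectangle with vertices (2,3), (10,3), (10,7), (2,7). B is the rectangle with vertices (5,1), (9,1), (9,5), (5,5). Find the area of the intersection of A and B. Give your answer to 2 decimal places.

8.00

|A∩B|: x∈[5,9], y∈[3,5] → 4·2 = 8.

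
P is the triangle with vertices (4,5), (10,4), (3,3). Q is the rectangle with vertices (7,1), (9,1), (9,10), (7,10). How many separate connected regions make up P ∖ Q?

P ∖ Q splits into 2 disjoint pieces (area 5.1071, area 0.1548).

2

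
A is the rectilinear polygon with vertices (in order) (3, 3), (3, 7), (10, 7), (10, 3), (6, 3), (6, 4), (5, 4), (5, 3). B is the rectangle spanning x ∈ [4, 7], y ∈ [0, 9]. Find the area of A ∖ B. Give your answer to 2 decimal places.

|A| = 27, |A∩B| = 11.
|A ∖ B| = |A| − |A∩B| = 27 − 11 = 16.00.

16.00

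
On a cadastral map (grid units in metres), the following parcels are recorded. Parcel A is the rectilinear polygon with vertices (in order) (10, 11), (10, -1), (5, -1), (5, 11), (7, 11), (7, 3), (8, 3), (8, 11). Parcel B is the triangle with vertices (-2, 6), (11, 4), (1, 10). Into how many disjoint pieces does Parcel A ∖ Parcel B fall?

3

Parcel A ∖ Parcel B splits into 3 disjoint pieces (area 11.6, area 26.1538, area 8).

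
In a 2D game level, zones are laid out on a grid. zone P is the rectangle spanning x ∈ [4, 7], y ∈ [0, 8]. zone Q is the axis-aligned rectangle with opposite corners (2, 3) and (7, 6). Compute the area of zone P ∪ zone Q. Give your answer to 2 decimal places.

30.00

By inclusion–exclusion:
Individual areas: |zone P| = 24, |zone Q| = 15.
|zone P∩zone Q|: x∈[4,7], y∈[3,6] → 3·3 = 9.
|zone P ∪ zone Q| = 39 − 9 = 30.00.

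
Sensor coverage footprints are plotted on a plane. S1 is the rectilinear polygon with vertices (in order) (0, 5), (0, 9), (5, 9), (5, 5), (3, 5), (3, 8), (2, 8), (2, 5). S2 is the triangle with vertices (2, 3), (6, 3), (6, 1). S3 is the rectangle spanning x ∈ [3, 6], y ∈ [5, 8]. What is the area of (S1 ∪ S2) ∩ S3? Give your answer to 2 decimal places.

6.00

The region (S1 ∪ S2) ∩ S3 is the polygon with vertices (5,5), (3,5), (3,8), (5,8).
By the shoelace formula its area is 6.00.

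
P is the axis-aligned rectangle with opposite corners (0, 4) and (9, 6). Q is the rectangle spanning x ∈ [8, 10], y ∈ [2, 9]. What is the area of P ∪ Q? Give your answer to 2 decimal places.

By inclusion–exclusion:
Individual areas: |P| = 18, |Q| = 14.
|P∩Q|: x∈[8,9], y∈[4,6] → 1·2 = 2.
|P ∪ Q| = 32 − 2 = 30.00.

30.00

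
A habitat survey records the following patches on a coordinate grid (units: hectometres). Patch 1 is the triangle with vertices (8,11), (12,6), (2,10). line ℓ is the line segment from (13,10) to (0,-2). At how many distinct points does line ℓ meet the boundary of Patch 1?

The segment meets the boundary at (9.674,6.93), (10.584,7.77).

2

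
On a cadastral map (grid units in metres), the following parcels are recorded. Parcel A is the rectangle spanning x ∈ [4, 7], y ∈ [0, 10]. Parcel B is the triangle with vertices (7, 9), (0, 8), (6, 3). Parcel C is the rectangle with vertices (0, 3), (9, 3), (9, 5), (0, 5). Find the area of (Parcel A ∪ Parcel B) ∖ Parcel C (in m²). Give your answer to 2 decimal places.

|Parcel A ∪ Parcel B| = 37.8095.
|(Parcel A ∪ Parcel B) ∩ Parcel C| = 6.0667.
|(Parcel A ∪ Parcel B) ∖ Parcel C| = 37.8095 − 6.0667 = 31.74.

31.74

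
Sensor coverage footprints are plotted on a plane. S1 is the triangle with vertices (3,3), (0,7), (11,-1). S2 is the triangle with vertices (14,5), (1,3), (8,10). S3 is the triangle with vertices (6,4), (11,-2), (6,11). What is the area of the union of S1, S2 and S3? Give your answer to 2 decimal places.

55.35

By inclusion–exclusion:
Individual areas: |S1| = 10, |S2| = 38.5, |S3| = 17.5.
|S1∩S2| = 2.1104.
|S1∩S3| = 0.3145.
|S2∩S3| = 8.2232.
|S1∩S2∩S3| = 0.
|S1 ∪ S2 ∪ S3| = 66 − 10.6482 + 0 = 55.35.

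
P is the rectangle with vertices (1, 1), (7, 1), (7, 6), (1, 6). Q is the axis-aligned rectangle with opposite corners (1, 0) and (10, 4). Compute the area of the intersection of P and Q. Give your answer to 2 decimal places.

|P∩Q|: x∈[1,7], y∈[1,4] → 6·3 = 18.

18.00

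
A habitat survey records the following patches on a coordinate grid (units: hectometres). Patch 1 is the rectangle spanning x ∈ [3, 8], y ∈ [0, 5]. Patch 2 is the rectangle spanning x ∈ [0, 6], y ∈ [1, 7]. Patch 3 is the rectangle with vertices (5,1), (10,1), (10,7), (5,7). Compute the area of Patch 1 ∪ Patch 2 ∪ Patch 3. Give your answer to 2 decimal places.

By inclusion–exclusion:
Individual areas: |Patch 1| = 25, |Patch 2| = 36, |Patch 3| = 30.
|Patch 1∩Patch 2|: x∈[3,6], y∈[1,5] → 3·4 = 12.
|Patch 1∩Patch 3|: x∈[5,8], y∈[1,5] → 3·4 = 12.
|Patch 2∩Patch 3|: x∈[5,6], y∈[1,7] → 1·6 = 6.
|Patch 1∩Patch 2∩Patch 3| = 4.
|Patch 1 ∪ Patch 2 ∪ Patch 3| = 91 − 30 + 4 = 65.00.

65.00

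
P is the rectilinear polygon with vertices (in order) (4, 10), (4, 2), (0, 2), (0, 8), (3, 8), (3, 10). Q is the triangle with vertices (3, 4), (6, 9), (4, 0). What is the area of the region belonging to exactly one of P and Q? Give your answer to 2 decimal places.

|P| = 26, |Q| = 8.5, |P∩Q| = 2.3333.
|P △ Q| = |P| + |Q| − 2·|P∩Q| = 26 + 8.5 − 4.6667 = 29.83.

29.83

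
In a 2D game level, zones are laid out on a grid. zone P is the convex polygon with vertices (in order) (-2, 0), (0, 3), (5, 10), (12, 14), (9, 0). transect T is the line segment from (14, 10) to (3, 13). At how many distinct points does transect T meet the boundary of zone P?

2

The segment meets the boundary at (7.908,11.662), (11.301,10.736).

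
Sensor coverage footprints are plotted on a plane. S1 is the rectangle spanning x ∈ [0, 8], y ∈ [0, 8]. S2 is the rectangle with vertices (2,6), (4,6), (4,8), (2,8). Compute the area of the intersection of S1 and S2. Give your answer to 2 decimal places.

4.00

|S1∩S2|: x∈[2,4], y∈[6,8] → 2·2 = 4.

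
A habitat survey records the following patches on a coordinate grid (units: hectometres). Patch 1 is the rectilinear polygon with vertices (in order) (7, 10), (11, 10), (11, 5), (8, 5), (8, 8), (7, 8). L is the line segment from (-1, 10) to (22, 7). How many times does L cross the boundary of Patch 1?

The segment meets the boundary at (11,8.435), (7,8.957).

2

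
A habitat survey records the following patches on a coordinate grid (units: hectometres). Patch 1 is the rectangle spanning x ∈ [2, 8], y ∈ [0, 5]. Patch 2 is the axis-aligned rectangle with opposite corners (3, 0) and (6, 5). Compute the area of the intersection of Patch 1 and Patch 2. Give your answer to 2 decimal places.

|Patch 1∩Patch 2|: x∈[3,6], y∈[0,5] → 3·5 = 15.

15.00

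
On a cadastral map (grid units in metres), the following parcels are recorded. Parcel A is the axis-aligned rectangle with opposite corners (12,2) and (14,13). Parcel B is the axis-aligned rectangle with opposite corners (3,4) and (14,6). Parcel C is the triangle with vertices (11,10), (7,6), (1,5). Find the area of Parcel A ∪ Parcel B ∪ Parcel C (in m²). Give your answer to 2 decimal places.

By inclusion–exclusion:
Individual areas: |Parcel A| = 22, |Parcel B| = 22, |Parcel C| = 10.
|Parcel A∩Parcel B|: x∈[12,14], y∈[4,6] → 2·2 = 4.
|Parcel A∩Parcel C| = 0.
|Parcel B∩Parcel C| = 1.3333.
|Parcel A∩Parcel B∩Parcel C| = 0.
|Parcel A ∪ Parcel B ∪ Parcel C| = 54 − 5.3333 + 0 = 48.67.

48.67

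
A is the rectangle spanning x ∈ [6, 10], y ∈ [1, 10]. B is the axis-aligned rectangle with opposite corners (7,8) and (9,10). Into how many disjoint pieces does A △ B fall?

A △ B is a single connected region.

1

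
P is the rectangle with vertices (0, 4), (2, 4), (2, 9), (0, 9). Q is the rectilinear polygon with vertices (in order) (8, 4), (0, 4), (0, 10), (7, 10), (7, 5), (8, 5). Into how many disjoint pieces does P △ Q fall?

P △ Q is a single connected region.

1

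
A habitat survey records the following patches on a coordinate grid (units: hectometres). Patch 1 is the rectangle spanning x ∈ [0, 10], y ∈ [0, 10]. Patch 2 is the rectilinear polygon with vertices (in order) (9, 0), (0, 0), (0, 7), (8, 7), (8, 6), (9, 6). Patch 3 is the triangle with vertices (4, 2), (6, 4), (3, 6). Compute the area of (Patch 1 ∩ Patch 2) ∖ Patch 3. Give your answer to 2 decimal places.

|Patch 1 ∩ Patch 2| = 62.
|(Patch 1 ∩ Patch 2) ∩ Patch 3| = 5.
|(Patch 1 ∩ Patch 2) ∖ Patch 3| = 62 − 5 = 57.00.

57.00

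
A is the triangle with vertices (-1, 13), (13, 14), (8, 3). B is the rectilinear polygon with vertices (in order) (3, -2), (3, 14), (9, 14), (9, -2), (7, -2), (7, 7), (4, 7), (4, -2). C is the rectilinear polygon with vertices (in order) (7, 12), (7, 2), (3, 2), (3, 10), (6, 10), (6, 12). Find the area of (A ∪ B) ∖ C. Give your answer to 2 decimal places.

|A ∪ B| = 99.2444.
|(A ∪ B) ∩ C| = 22.7556.
|(A ∪ B) ∖ C| = 99.2444 − 22.7556 = 76.49.

76.49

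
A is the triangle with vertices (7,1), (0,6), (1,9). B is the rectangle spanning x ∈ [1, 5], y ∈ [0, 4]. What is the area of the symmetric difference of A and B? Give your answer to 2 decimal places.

25.63

|A| = 13, |B| = 16, |A∩B| = 1.6869.
|A △ B| = |A| + |B| − 2·|A∩B| = 13 + 16 − 3.3738 = 25.63.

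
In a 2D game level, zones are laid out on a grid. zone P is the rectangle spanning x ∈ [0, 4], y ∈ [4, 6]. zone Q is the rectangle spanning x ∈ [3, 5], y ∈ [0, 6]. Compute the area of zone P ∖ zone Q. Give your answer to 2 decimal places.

|zone P∩zone Q|: x∈[3,4], y∈[4,6] → 1·2 = 2.
|zone P| = 8.
|zone P ∖ zone Q| = |zone P| − |zone P∩zone Q| = 8 − 2 = 6.00.

6.00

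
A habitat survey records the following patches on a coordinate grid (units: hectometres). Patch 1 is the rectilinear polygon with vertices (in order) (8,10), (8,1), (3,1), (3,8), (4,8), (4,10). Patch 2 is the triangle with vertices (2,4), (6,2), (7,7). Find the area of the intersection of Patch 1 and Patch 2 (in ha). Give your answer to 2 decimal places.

The intersection is the polygon with vertices (3,4.6), (7,7), (6,2), (3,3.5).
By the shoelace formula its area is 10.45.

10.45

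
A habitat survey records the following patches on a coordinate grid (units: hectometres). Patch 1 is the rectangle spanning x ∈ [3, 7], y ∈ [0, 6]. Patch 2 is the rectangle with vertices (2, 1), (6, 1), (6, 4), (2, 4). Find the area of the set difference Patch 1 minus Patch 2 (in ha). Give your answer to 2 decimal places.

15.00

|Patch 1∩Patch 2|: x∈[3,6], y∈[1,4] → 3·3 = 9.
|Patch 1| = 24.
|Patch 1 ∖ Patch 2| = |Patch 1| − |Patch 1∩Patch 2| = 24 − 9 = 15.00.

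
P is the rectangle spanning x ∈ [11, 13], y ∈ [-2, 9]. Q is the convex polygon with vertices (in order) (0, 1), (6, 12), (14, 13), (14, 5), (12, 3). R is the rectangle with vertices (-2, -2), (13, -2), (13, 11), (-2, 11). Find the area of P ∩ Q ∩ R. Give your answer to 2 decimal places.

11.58

The intersection is the polygon with vertices (13,9), (13,4), (12,3), (11,2.833), (11,9).
By the shoelace formula its area is 11.58.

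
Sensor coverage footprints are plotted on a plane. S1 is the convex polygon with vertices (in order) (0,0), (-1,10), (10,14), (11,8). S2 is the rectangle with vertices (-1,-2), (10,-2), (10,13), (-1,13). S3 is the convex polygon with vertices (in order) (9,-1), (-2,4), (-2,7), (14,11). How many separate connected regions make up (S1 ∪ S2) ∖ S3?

2

(S1 ∪ S2) ∖ S3 splits into 2 disjoint pieces (area 50.78, area 34.9273).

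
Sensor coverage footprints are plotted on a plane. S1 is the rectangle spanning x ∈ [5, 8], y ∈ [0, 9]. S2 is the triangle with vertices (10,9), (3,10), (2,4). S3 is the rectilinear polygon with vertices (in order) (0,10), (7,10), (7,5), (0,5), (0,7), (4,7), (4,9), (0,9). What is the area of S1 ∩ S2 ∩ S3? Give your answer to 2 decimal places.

5.00

The intersection is the polygon with vertices (7,9), (7,7.125), (5,5.875), (5,9).
By the shoelace formula its area is 5.00.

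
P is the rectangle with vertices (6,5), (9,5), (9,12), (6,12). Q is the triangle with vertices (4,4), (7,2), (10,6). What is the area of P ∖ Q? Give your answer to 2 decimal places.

20.33

|P| = 21, |P∩Q| = 0.6667.
|P ∖ Q| = |P| − |P∩Q| = 21 − 0.6667 = 20.33.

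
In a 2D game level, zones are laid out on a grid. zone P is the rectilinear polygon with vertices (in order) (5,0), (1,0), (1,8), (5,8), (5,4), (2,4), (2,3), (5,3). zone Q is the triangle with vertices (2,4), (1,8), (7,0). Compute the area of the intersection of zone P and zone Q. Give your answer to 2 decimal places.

5.18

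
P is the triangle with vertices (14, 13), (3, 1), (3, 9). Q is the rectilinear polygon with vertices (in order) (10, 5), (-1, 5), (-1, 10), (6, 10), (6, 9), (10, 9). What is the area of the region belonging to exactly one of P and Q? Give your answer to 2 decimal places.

|P| = 44, |Q| = 51, |P∩Q| = 23.5644.
|P △ Q| = |P| + |Q| − 2·|P∩Q| = 44 + 51 − 47.1288 = 47.87.

47.87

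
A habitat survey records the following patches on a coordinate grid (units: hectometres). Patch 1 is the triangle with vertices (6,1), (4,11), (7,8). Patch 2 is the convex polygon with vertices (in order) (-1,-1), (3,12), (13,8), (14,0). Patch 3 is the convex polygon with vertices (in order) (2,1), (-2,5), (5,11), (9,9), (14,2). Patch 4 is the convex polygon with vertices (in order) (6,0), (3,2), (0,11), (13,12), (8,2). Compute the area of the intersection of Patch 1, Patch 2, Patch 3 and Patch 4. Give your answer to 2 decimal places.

The intersection is the polygon with vertices (6.048,1.337), (5.934,1.328), (4.146,10.268), (4.462,10.539), (7,8).
By the shoelace formula its area is 11.85.

11.85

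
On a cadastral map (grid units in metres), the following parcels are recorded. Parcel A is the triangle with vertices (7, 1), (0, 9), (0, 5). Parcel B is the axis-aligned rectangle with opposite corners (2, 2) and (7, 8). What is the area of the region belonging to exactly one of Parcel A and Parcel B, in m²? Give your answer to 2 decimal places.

|Parcel A| = 14, |Parcel B| = 30, |Parcel A∩Parcel B| = 6.7054.
|Parcel A △ Parcel B| = |Parcel A| + |Parcel B| − 2·|Parcel A∩Parcel B| = 14 + 30 − 13.4107 = 30.59.

30.59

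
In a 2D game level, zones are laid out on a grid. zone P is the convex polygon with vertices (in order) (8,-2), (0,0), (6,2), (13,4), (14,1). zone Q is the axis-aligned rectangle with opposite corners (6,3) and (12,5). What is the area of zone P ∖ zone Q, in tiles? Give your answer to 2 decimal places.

39.61

|zone P| = 40.5, |zone P∩zone Q| = 0.8929.
|zone P ∖ zone Q| = |zone P| − |zone P∩zone Q| = 40.5 − 0.8929 = 39.61.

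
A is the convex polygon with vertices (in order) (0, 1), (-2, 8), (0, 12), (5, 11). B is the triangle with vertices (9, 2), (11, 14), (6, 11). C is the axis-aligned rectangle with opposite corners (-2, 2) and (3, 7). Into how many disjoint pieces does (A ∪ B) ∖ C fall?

(A ∪ B) ∖ C splits into 3 disjoint pieces (area 0.3929, area 24.3571, area 27).

3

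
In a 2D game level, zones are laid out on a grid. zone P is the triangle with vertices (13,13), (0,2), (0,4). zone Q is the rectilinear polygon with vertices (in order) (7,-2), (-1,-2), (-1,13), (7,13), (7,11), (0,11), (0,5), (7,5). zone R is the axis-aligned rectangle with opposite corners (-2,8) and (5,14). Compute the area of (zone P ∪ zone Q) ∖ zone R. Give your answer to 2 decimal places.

71.40

|zone P ∪ zone Q| = 86.404.
|(zone P ∪ zone Q) ∩ zone R| = 15.
|(zone P ∪ zone Q) ∖ zone R| = 86.404 − 15 = 71.40.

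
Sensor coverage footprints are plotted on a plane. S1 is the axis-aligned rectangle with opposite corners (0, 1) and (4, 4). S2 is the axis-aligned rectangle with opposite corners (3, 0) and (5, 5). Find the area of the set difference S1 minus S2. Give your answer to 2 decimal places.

|S1∩S2|: x∈[3,4], y∈[1,4] → 1·3 = 3.
|S1| = 12.
|S1 ∖ S2| = |S1| − |S1∩S2| = 12 − 3 = 9.00.

9.00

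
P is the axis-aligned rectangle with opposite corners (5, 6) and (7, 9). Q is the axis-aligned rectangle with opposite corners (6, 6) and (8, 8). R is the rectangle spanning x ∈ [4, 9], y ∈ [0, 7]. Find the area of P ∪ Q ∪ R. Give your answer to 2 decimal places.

40.00

By inclusion–exclusion:
Individual areas: |P| = 6, |Q| = 4, |R| = 35.
|P∩Q|: x∈[6,7], y∈[6,8] → 1·2 = 2.
|P∩R|: x∈[5,7], y∈[6,7] → 2·1 = 2.
|Q∩R|: x∈[6,8], y∈[6,7] → 2·1 = 2.
|P∩Q∩R| = 1.
|P ∪ Q ∪ R| = 45 − 6 + 1 = 40.00.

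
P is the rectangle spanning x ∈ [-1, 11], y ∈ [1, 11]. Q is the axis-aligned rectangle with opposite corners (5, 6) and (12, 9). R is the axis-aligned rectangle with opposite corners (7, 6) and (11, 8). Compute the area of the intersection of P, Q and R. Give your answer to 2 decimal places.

8.00

The intersection is the polygon with vertices (7,6), (7,8), (11,8), (11,6).
By the shoelace formula its area is 8.00.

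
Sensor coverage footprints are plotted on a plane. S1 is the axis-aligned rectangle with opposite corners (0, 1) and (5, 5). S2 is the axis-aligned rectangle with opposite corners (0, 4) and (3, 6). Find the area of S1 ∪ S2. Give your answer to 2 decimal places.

By inclusion–exclusion:
Individual areas: |S1| = 20, |S2| = 6.
|S1∩S2|: x∈[0,3], y∈[4,5] → 3·1 = 3.
|S1 ∪ S2| = 26 − 3 = 23.00.

23.00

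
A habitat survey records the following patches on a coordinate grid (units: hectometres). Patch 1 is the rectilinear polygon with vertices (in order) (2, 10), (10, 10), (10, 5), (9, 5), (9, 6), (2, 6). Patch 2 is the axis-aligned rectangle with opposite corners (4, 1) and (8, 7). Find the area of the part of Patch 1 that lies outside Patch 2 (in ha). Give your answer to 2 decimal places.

|Patch 1| = 33, |Patch 1∩Patch 2| = 4.
|Patch 1 ∖ Patch 2| = |Patch 1| − |Patch 1∩Patch 2| = 33 − 4 = 29.00.

29.00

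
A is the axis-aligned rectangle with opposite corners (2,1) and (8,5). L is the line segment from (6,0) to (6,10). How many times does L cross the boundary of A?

The segment meets the boundary at (6,5), (6,1).

2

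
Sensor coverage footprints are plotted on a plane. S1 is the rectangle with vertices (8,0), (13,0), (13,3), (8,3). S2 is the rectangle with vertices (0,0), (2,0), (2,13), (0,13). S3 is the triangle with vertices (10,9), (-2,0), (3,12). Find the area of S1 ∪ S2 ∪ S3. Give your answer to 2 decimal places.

80.60

By inclusion–exclusion:
Individual areas: |S1| = 15, |S2| = 26, |S3| = 49.5.
|S1∩S2| = 0 (no overlap).
|S1∩S3| = 0.
|S2∩S3| = 9.9.
|S1∩S2∩S3| = 0.
|S1 ∪ S2 ∪ S3| = 90.5 − 9.9 + 0 = 80.60.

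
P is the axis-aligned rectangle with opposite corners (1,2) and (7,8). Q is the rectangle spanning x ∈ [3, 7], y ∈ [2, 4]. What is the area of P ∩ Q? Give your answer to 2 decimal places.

8.00

|P∩Q|: x∈[3,7], y∈[2,4] → 4·2 = 8.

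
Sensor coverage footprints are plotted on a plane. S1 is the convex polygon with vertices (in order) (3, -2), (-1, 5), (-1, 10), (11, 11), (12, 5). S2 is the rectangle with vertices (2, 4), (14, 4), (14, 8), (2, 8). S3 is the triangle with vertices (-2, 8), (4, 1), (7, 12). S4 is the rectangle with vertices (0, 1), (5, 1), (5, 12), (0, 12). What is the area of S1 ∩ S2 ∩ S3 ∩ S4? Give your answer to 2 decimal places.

The intersection is the polygon with vertices (2,8), (5,8), (5,4.667), (4.818,4), (2,4).
By the shoelace formula its area is 11.94.

11.94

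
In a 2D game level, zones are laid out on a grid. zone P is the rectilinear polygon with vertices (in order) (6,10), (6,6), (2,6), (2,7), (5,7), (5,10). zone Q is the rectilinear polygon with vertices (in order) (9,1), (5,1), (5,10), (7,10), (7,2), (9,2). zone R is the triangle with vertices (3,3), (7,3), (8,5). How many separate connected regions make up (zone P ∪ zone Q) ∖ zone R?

2

(zone P ∪ zone Q) ∖ zone R splits into 2 disjoint pieces (area 14.6, area 6).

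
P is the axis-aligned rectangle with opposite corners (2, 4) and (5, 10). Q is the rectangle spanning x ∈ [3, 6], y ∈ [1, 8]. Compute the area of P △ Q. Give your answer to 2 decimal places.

|P∩Q|: x∈[3,5], y∈[4,8] → 2·4 = 8.
|P △ Q| = |P| + |Q| − 2·|P∩Q| = 18 + 21 − 16 = 23.00.

23.00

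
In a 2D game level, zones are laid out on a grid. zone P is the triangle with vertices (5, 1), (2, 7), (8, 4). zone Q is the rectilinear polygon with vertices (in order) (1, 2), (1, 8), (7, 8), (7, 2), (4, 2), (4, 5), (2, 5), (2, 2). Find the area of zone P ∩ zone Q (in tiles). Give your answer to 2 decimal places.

The intersection is the polygon with vertices (4,3), (4,5), (3,5), (2,7), (7,4.5), (7,3), (6,2), (4.5,2).
By the shoelace formula its area is 11.00.

11.00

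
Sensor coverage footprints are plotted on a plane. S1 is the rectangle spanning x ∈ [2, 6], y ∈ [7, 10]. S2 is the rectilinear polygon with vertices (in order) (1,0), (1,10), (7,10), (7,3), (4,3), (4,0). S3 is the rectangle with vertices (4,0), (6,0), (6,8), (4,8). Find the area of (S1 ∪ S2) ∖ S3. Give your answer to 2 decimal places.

|S1 ∪ S2| = 51.
|(S1 ∪ S2) ∩ S3| = 10.
|(S1 ∪ S2) ∖ S3| = 51 − 10 = 41.00.

41.00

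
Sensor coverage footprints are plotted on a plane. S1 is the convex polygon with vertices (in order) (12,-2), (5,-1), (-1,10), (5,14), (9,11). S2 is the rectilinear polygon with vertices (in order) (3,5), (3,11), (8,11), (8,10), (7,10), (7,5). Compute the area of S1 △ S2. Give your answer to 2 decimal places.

94.00

|S1| = 119, |S2| = 25, |S1∩S2| = 25.
|S1 △ S2| = |S1| + |S2| − 2·|S1∩S2| = 119 + 25 − 50 = 94.00.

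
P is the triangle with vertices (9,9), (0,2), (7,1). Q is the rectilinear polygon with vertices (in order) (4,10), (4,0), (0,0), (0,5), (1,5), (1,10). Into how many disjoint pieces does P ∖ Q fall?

P ∖ Q is a single connected region.

1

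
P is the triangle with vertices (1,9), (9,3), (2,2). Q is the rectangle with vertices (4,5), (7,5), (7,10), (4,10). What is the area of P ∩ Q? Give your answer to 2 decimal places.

2.04

The intersection is the polygon with vertices (6.333,5), (4,5), (4,6.75).
By the shoelace formula its area is 2.04.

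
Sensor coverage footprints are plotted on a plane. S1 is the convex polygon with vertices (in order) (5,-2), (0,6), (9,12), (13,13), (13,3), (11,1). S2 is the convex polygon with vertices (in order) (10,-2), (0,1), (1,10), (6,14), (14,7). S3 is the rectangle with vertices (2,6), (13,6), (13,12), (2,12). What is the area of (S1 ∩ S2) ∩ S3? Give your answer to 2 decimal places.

The region (S1 ∩ S2) ∩ S3 is the polygon with vertices (8.595,11.73), (13,7.875), (13,6), (2,6), (2,7.333).
By the shoelace formula its area is 40.04.

40.04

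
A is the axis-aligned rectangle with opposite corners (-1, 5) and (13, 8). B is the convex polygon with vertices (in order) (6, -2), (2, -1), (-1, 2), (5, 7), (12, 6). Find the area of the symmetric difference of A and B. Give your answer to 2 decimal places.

|A| = 42, |B| = 65, |A∩B| = 12.525.
|A △ B| = |A| + |B| − 2·|A∩B| = 42 + 65 − 25.05 = 81.95.

81.95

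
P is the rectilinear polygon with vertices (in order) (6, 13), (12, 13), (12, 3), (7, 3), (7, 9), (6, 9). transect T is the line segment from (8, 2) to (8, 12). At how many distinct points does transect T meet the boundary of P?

1

The segment meets the boundary at (8,3).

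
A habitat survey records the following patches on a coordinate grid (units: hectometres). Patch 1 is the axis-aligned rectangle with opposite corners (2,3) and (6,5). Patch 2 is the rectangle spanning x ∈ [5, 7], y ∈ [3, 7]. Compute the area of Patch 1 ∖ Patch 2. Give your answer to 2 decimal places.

|Patch 1∩Patch 2|: x∈[5,6], y∈[3,5] → 1·2 = 2.
|Patch 1| = 8.
|Patch 1 ∖ Patch 2| = |Patch 1| − |Patch 1∩Patch 2| = 8 − 2 = 6.00.

6.00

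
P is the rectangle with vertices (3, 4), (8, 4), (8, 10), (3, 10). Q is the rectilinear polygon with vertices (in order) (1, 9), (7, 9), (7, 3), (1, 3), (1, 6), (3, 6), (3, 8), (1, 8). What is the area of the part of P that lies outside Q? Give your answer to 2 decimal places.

10.00

|P| = 30, |P∩Q| = 20.
|P ∖ Q| = |P| − |P∩Q| = 30 − 20 = 10.00.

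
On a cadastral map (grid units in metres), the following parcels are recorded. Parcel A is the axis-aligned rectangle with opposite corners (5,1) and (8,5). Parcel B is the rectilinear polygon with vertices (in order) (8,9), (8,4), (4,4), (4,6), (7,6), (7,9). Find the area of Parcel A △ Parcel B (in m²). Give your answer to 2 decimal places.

|Parcel A| = 12, |Parcel B| = 11, |Parcel A∩Parcel B| = 3.
|Parcel A △ Parcel B| = |Parcel A| + |Parcel B| − 2·|Parcel A∩Parcel B| = 12 + 11 − 6 = 17.00.

17.00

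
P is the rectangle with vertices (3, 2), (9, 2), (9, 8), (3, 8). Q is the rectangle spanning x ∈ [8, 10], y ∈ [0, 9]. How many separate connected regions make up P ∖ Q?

P ∖ Q is a single connected region.

1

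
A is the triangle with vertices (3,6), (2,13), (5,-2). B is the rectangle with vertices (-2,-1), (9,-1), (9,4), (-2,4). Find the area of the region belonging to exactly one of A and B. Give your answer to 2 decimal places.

56.25

|A| = 3, |B| = 55, |A∩B| = 0.875.
|A △ B| = |A| + |B| − 2·|A∩B| = 3 + 55 − 1.75 = 56.25.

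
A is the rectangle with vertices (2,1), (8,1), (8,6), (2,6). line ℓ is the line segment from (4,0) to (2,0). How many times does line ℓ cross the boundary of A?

0

The segment lies entirely outside A and never meets its boundary.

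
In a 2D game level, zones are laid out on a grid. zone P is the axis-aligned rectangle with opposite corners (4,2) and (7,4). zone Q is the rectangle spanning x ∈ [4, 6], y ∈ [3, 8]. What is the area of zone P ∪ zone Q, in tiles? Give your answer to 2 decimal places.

By inclusion–exclusion:
Individual areas: |zone P| = 6, |zone Q| = 10.
|zone P∩zone Q|: x∈[4,6], y∈[3,4] → 2·1 = 2.
|zone P ∪ zone Q| = 16 − 2 = 14.00.

14.00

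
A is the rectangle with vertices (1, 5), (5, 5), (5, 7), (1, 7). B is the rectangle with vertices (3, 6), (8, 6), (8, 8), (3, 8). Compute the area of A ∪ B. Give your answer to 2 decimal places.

16.00

By inclusion–exclusion:
Individual areas: |A| = 8, |B| = 10.
|A∩B|: x∈[3,5], y∈[6,7] → 2·1 = 2.
|A ∪ B| = 18 − 2 = 16.00.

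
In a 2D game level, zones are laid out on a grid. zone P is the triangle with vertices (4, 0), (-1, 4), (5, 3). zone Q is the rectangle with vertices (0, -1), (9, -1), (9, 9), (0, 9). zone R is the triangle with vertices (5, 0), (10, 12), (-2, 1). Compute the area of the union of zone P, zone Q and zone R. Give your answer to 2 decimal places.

95.47

By inclusion–exclusion:
Individual areas: |zone P| = 9.5, |zone Q| = 90, |zone R| = 44.5.
|zone P∩zone Q| = 9.1833.
|zone P∩zone R| = 8.7422.
|zone Q∩zone R| = 39.3469.
|zone P∩zone Q∩zone R| = 8.7422.
|zone P ∪ zone Q ∪ zone R| = 144 − 57.2724 + 8.7422 = 95.47.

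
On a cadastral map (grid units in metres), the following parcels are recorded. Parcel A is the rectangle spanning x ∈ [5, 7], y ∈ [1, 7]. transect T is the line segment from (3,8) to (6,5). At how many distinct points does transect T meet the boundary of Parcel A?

1

The segment meets the boundary at (5,6).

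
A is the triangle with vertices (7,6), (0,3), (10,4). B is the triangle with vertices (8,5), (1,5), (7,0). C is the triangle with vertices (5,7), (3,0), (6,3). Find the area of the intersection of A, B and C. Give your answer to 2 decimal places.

The intersection is the polygon with vertices (5.5,5), (5.854,3.585), (3.971,3.397), (4.395,4.884), (4.667,5).
By the shoelace formula its area is 2.21.

2.21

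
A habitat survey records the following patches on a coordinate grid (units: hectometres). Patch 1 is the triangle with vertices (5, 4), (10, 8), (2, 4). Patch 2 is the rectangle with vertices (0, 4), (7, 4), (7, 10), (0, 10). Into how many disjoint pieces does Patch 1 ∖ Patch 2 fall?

Patch 1 ∖ Patch 2 is a single connected region.

1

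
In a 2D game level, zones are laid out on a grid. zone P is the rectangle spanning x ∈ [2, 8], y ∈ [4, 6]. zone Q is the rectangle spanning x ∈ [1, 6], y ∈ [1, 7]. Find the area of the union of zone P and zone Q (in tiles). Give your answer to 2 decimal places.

By inclusion–exclusion:
Individual areas: |zone P| = 12, |zone Q| = 30.
|zone P∩zone Q|: x∈[2,6], y∈[4,6] → 4·2 = 8.
|zone P ∪ zone Q| = 42 − 8 = 34.00.

34.00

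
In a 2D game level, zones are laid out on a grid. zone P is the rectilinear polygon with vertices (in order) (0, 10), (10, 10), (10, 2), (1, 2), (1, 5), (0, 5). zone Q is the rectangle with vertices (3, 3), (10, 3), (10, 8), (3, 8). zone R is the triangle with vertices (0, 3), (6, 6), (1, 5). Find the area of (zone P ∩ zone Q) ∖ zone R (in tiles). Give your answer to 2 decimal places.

33.65

|zone P ∩ zone Q| = 35.
|(zone P ∩ zone Q) ∩ zone R| = 1.35.
|(zone P ∩ zone Q) ∖ zone R| = 35 − 1.35 = 33.65.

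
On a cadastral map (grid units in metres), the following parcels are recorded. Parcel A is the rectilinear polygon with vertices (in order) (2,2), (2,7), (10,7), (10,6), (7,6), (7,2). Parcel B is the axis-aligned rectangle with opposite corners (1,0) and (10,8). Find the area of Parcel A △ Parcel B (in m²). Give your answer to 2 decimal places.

|Parcel A| = 28, |Parcel B| = 72, |Parcel A∩Parcel B| = 28.
|Parcel A △ Parcel B| = |Parcel A| + |Parcel B| − 2·|Parcel A∩Parcel B| = 28 + 72 − 56 = 44.00.

44.00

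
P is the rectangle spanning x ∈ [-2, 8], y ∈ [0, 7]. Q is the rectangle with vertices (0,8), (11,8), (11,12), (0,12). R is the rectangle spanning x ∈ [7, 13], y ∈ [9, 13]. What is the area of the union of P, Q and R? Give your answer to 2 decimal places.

By inclusion–exclusion:
Individual areas: |P| = 70, |Q| = 44, |R| = 24.
|P∩Q| = 0 (no overlap).
|P∩R| = 0 (no overlap).
|Q∩R|: x∈[7,11], y∈[9,12] → 4·3 = 12.
|P∩Q∩R| = 0.
|P ∪ Q ∪ R| = 138 − 12 + 0 = 126.00.

126.00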